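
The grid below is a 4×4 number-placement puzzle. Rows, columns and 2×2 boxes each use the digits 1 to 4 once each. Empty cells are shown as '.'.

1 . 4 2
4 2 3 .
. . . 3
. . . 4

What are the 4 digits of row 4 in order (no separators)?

3124

r1c2 = 3: row 1 has {1,2,4}; col 2 has {2}; box has {1,2,4} → only 3 remains.
r2c4 = 1: row 2 has {2,3,4}; col 4 has {2,3,4}; box has {2,3,4} → only 1 remains.
r3c1 = 2: row 3 has {3}; col 1 has {1,4}; box has {} → only 2 remains.
r3c3 = 1: row 3 has {2,3}; col 3 has {3,4}; box has {3,4} → only 1 remains.
r4c1 = 3: row 4 has {4}; col 1 has {1,2,4}; box has {2} → only 3 remains.
r4c2 = 1: row 4 has {3,4}; col 2 has {2,3}; box has {2,3} → only 1 remains.
r4c3 = 2: row 4 has {1,3,4}; col 3 has {1,3,4}; box has {1,3,4} → only 2 remains.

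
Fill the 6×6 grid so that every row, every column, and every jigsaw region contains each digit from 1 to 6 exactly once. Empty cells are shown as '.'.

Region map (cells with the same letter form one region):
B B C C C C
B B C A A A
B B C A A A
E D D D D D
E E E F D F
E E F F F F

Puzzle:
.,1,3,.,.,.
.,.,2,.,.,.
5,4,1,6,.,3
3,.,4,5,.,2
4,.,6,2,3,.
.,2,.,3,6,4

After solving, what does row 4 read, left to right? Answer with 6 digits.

364512

R1C4 = 4: row 1 has {1,3}; col 4 has {2,3,5,6}; region has {1,2,3} → only 4 remains.
R1C5 = 5: row 1 has {1,3,4}; col 5 has {3,6}; region has {1,2,3,4} → only 5 remains.
R1C6 = 6: row 1 has {1,3,4,5}; col 6 has {2,3,4}; region has {1,2,3,4,5} → only 6 remains.
R2C1 = 6: row 2 has {2}; col 1 has {3,4,5}; region has {1,4,5} → only 6 remains.
R2C2 = 3: row 2 has {2,6}; col 2 has {1,2,4}; region has {1,4,5,6} → only 3 remains.
R2C4 = 1: row 2 has {2,3,6}; col 4 has {2,3,4,5,6}; region has {3,6} → only 1 remains.
R2C5 = 4: row 2 has {1,2,3,6}; col 5 has {3,5,6}; region has {1,3,6} → only 4 remains.
R2C6 = 5: row 2 has {1,2,3,4,6}; col 6 has {2,3,4,6}; region has {1,3,4,6} → only 5 remains.
R3C5 = 2: row 3 has {1,3,4,5,6}; col 5 has {3,4,5,6}; region has {1,3,4,5,6} → only 2 remains.
R4C2 = 6: row 4 has {2,3,4,5}; col 2 has {1,2,3,4}; region has {2,3,4,5} → only 6 remains.
R4C5 = 1: row 4 has {2,3,4,5,6}; col 5 has {2,3,4,5,6}; region has {2,3,4,5,6} → only 1 remains.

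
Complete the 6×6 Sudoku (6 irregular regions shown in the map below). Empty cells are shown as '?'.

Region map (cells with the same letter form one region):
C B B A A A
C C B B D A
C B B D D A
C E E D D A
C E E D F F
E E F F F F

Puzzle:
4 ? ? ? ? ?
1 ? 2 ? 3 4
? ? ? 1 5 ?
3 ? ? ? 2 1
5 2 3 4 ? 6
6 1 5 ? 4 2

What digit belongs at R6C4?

R1C5 = 6 (sole candidate).
R2C2 = 6 (sole candidate).
R2C4 = 5 (sole candidate).
R3C1 = 2 (sole candidate).
R3C6 = 3 (sole candidate).
R4C3 = 4 (sole candidate).
R4C4 = 6 (sole candidate).
R5C5 = 1 (sole candidate).
R6C4 = 3: row 6 has {1,2,4,5,6}; col 4 has {1,4,5,6}; region has {1,2,4,5,6} → only 3 remains.

3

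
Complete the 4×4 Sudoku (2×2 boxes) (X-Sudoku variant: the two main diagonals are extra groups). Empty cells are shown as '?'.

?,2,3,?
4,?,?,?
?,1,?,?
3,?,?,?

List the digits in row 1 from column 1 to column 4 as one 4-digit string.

1234

row 1, column 1 = 1: row 1 has {2,3}; col 1 has {3,4}; box has {2,4}; main diagonal has {} → only 1 remains.
row 1, column 4 = 4: row 1 has {1,2,3}; col 4 has {}; box has {3}; anti-diagonal has {1,3} → only 4 remains.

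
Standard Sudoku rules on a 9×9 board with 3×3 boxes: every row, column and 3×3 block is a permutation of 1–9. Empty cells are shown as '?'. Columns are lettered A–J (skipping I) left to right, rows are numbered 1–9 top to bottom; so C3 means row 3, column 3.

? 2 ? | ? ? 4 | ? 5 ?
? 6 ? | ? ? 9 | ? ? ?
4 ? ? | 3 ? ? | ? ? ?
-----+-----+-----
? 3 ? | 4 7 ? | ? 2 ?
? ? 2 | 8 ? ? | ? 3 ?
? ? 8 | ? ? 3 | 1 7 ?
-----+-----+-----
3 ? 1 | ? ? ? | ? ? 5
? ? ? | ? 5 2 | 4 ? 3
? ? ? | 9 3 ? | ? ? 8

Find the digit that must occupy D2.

5

G4 = 8 (hidden single in row 4).
G7 = 2 (hidden single in row 7).
A9 = 2 (hidden single in row 9).
C9 = 4 (hidden single in column 3).
E7 = 4 (hidden single in row 7).
B9 = 5 (hidden single in row 9).
G5 = 5 (hidden single in column 7).
H2 = 4 (hidden single in column 8).
H3 = 8 (hidden single in column 8).
F7 = 8 (hidden single in column 6).
B8 = 8 (hidden single in column 2).
G9 = 7 (hidden single in box 9).
G2 = 3 (sole candidate).
C1 = 3 (hidden single in row 1).
F3 = 7 (hidden single in column 6).
C3 = 5 (hidden single in row 3).
C2 = 7 (sole candidate).
J1 = 7 (hidden single in row 1).
D2 = 5: in row 2, 5 can only go here (every other open cell in that row sees a 5).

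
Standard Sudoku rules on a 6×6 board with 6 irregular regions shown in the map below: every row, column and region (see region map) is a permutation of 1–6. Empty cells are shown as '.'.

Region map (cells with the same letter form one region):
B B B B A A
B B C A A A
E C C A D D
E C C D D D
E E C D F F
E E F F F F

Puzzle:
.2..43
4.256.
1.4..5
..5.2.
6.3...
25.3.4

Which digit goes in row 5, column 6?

2

row 1, column 1 = 5 (sole candidate).
row 2, column 6 = 1 (sole candidate).
row 3, column 2 = 6 (sole candidate).
row 3, column 4 = 2 (sole candidate).
row 3, column 5 = 3 (sole candidate).
row 4, column 1 = 3 (sole candidate).
row 4, column 2 = 1 (sole candidate).
row 4, column 6 = 6 (sole candidate).
row 5, column 2 = 4 (sole candidate).
row 5, column 4 = 1 (sole candidate).
row 5, column 5 = 5 (sole candidate).
row 5, column 6 = 2: row 5 has {1,3,4,5,6}; col 6 has {1,3,4,5,6}; region has {3,4,5} → only 2 remains.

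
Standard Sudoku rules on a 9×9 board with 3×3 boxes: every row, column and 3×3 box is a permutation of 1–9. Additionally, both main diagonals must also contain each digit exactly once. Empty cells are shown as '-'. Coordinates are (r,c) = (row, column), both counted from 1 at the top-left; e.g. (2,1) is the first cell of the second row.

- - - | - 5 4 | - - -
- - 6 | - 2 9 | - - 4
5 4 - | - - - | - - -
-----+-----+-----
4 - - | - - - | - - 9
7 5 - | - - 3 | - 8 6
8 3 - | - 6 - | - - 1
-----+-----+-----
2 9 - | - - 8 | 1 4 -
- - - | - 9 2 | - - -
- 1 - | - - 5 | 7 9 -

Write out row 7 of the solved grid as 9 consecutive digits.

(5,5) = 4 (sole candidate).
(5,7) = 2 (sole candidate).
(6,6) = 7 (sole candidate).
(6,8) = 5 (sole candidate).
(9,5) = 3 (sole candidate).
(2,2) = 8 (sole candidate).
(4,6) = 1 (sole candidate).
(4,7) = 3 (sole candidate).
(4,8) = 7 (sole candidate).
(5,4) = 9 (sole candidate).
(6,4) = 2 (sole candidate).
(6,7) = 4 (sole candidate).
(7,5) = 7: row 7 has {1,2,4,8,9}; col 5 has {2,3,4,5,6,9}; box has {2,3,5,8,9} → only 7 remains.
(9,1) = 6 (sole candidate).
(9,4) = 4 (sole candidate).
(9,9) = 2 (sole candidate).
(2,7) = 5 (sole candidate).
(2,8) = 3 (sole candidate).
(3,6) = 6 (sole candidate).
(4,3) = 2 (sole candidate).
(4,4) = 5 (sole candidate).
(4,5) = 8 (sole candidate).
(5,3) = 1 (sole candidate).
(6,3) = 9 (sole candidate).
(7,3) = 5: row 7 has {1,2,4,7,8,9}; col 3 has {1,2,6,9}; box has {1,2,6,9}; anti-diagonal has {1,2,3,4,6} → only 5 remains.
(7,4) = 6: row 7 has {1,2,4,5,7,8,9}; col 4 has {2,4,5,9}; box has {2,3,4,5,7,8,9} → only 6 remains.
(7,9) = 3: row 7 has {1,2,4,5,6,7,8,9}; col 9 has {1,2,4,6,9}; box has {1,2,4,7,9} → only 3 remains.

295678143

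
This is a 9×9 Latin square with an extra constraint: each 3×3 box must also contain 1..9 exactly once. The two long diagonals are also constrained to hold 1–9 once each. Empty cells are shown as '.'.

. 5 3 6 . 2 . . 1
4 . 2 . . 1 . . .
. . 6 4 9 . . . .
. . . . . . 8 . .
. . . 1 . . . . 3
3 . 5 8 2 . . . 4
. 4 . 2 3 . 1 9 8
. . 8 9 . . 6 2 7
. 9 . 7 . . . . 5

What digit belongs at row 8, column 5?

1

row 3, column 9 = 2: row 3 has {4,6,9}; col 9 has {1,3,4,5,7,8}; box has {1} → only 2 remains.
row 4, column 4 = 3: row 4 has {8}; col 4 has {1,2,4,6,7,8,9}; box has {1,2,8}; main diagonal has {1,2,5,6} → only 3 remains.
row 7, column 3 = 7: row 7 has {1,2,3,4,8,9}; col 3 has {2,3,5,6,8}; box has {4,8,9}; anti-diagonal has {1,8} → only 7 remains.
row 8, column 2 = 3: row 8 has {2,6,7,8,9}; col 2 has {4,5,9}; box has {4,7,8,9}; anti-diagonal has {1,7,8} → only 3 remains.
row 9, column 3 = 1: row 9 has {5,7,9}; col 3 has {2,3,5,6,7,8}; box has {3,4,7,8,9} → only 1 remains.
row 2, column 4 = 5: row 2 has {1,2,4}; col 4 has {1,2,3,4,6,7,8,9}; box has {1,2,4,6,9} → only 5 remains.
row 2, column 8 = 6: row 2 has {1,2,4,5}; col 8 has {2,9}; box has {1,2}; anti-diagonal has {1,3,7,8} → only 6 remains.
row 2, column 9 = 9: row 2 has {1,2,4,5,6}; col 9 has {1,2,3,4,5,7,8}; box has {1,2,6} → only 9 remains.
row 3, column 7 = 5: row 3 has {2,4,6,9}; col 7 has {1,6,8}; box has {1,2,6,9}; anti-diagonal has {1,3,6,7,8} → only 5 remains.
row 4, column 9 = 6: row 4 has {3,8}; col 9 has {1,2,3,4,5,7,8,9}; box has {3,4,8} → only 6 remains.
row 5, column 5 = 4: row 5 has {1,3}; col 5 has {2,3,9}; box has {1,2,3,8}; main diagonal has {1,2,3,5,6}; anti-diagonal has {1,3,5,6,7,8} → only 4 remains.
row 8, column 1 = 5: row 8 has {2,3,6,7,8,9}; col 1 has {3,4}; box has {1,3,4,7,8,9} → only 5 remains.
row 8, column 5 = 1: row 8 has {2,3,5,6,7,8,9}; col 5 has {2,3,4,9}; box has {2,3,7,9} → only 1 remains.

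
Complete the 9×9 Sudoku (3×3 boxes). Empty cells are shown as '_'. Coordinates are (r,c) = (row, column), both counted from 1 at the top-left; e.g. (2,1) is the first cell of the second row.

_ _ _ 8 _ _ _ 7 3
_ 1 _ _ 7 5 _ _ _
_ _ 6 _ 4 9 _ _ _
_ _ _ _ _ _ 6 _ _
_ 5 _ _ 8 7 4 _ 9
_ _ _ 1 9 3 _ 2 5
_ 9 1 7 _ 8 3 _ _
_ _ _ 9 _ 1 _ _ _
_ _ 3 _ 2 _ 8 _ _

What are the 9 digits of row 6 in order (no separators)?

(4,5) = 5: row 4 has {6}; col 5 has {2,4,7,8,9}; box has {1,3,7,8,9} → only 5 remains.
(5,3) = 2: row 5 has {4,5,7,8,9}; col 3 has {1,3,6}; box has {5} → only 2 remains.
(5,4) = 6: row 5 has {2,4,5,7,8,9}; col 4 has {1,7,8,9}; box has {1,3,5,7,8,9} → only 6 remains.
(6,7) = 7: row 6 has {1,2,3,5,9}; col 7 has {3,4,6,8}; box has {2,4,5,6,9} → only 7 remains.
(7,5) = 6: row 7 has {1,3,7,8,9}; col 5 has {2,4,5,7,8,9}; box has {1,2,7,8,9} → only 6 remains.
(8,5) = 3: row 8 has {1,9}; col 5 has {2,4,5,6,7,8,9}; box has {1,2,6,7,8,9} → only 3 remains.
(9,6) = 4: row 9 has {2,3,8}; col 6 has {1,3,5,7,8,9}; box has {1,2,3,6,7,8,9} → only 4 remains.
(1,5) = 1: row 1 has {3,7,8}; col 5 has {2,3,4,5,6,7,8,9}; box has {4,5,7,8,9} → only 1 remains.
(4,6) = 2: row 4 has {5,6}; col 6 has {1,3,4,5,7,8,9}; box has {1,3,5,6,7,8,9} → only 2 remains.
(9,4) = 5: row 9 has {2,3,4,8}; col 4 has {1,6,7,8,9}; box has {1,2,3,4,6,7,8,9} → only 5 remains.
(1,6) = 6: row 1 has {1,3,7,8}; col 6 has {1,2,3,4,5,7,8,9}; box has {1,4,5,7,8,9} → only 6 remains.
(4,4) = 4: row 4 has {2,5,6}; col 4 has {1,5,6,7,8,9}; box has {1,2,3,5,6,7,8,9} → only 4 remains.
(9,8) = 9: in row 9, 9 can only go here (every other open cell in that row sees a 9).
(9,9) = 1: in row 9, 1 can only go here (every other open cell in that row sees a 1).
(4,9) = 8: row 4 has {2,4,5,6}; col 9 has {1,3,5,9}; box has {2,4,5,6,7,9} → only 8 remains.
(3,9) = 2: row 3 has {4,6,9}; col 9 has {1,3,5,8,9}; box has {3,7} → only 2 remains.
(7,9) = 4: row 7 has {1,3,6,7,8,9}; col 9 has {1,2,3,5,8,9}; box has {1,3,8,9} → only 4 remains.
(2,7) = 9: row 2 has {1,5,7}; col 7 has {3,4,6,7,8}; box has {2,3,7} → only 9 remains.
(2,9) = 6: row 2 has {1,5,7,9}; col 9 has {1,2,3,4,5,8,9}; box has {2,3,7,9} → only 6 remains.
(3,4) = 3: row 3 has {2,4,6,9}; col 4 has {1,4,5,6,7,8,9}; box has {1,4,5,6,7,8,9} → only 3 remains.
(7,8) = 5: row 7 has {1,3,4,6,7,8,9}; col 8 has {2,7,9}; box has {1,3,4,8,9} → only 5 remains.
(8,7) = 2: row 8 has {1,3,9}; col 7 has {3,4,6,7,8,9}; box has {1,3,4,5,8,9} → only 2 remains.
(8,8) = 6: row 8 has {1,2,3,9}; col 8 has {2,5,7,9}; box has {1,2,3,4,5,8,9} → only 6 remains.
(8,9) = 7: row 8 has {1,2,3,6,9}; col 9 has {1,2,3,4,5,6,8,9}; box has {1,2,3,4,5,6,8,9} → only 7 remains.
(1,7) = 5: row 1 has {1,3,6,7,8}; col 7 has {2,3,4,6,7,8,9}; box has {2,3,6,7,9} → only 5 remains.
(2,4) = 2: row 2 has {1,5,6,7,9}; col 4 has {1,3,4,5,6,7,8,9}; box has {1,3,4,5,6,7,8,9} → only 2 remains.
(3,7) = 1: row 3 has {2,3,4,6,9}; col 7 has {2,3,4,5,6,7,8,9}; box has {2,3,5,6,7,9} → only 1 remains.
(3,8) = 8: row 3 has {1,2,3,4,6,9}; col 8 has {2,5,6,7,9}; box has {1,2,3,5,6,7,9} → only 8 remains.
(7,1) = 2: row 7 has {1,3,4,5,6,7,8,9}; col 1 has {}; box has {1,3,9} → only 2 remains.
(2,8) = 4: row 2 has {1,2,5,6,7,9}; col 8 has {2,5,6,7,8,9}; box has {1,2,3,5,6,7,8,9} → only 4 remains.
(3,2) = 7: row 3 has {1,2,3,4,6,8,9}; col 2 has {1,5,9}; box has {1,6} → only 7 remains.
(4,2) = 3: row 4 has {2,4,5,6,8}; col 2 has {1,5,7,9}; box has {2,5} → only 3 remains.
(4,8) = 1: row 4 has {2,3,4,5,6,8}; col 8 has {2,4,5,6,7,8,9}; box has {2,4,5,6,7,8,9} → only 1 remains.
(5,1) = 1: row 5 has {2,4,5,6,7,8,9}; col 1 has {2}; box has {2,3,5} → only 1 remains.
(5,8) = 3: row 5 has {1,2,4,5,6,7,8,9}; col 8 has {1,2,4,5,6,7,8,9}; box has {1,2,4,5,6,7,8,9} → only 3 remains.
(9,2) = 6: row 9 has {1,2,3,4,5,8,9}; col 2 has {1,3,5,7,9}; box has {1,2,3,9} → only 6 remains.
(2,3) = 8: row 2 has {1,2,4,5,6,7,9}; col 3 has {1,2,3,6}; box has {1,6,7} → only 8 remains.
(3,1) = 5: row 3 has {1,2,3,4,6,7,8,9}; col 1 has {1,2}; box has {1,6,7,8} → only 5 remains.
(6,3) = 4: row 6 has {1,2,3,5,7,9}; col 3 has {1,2,3,6,8}; box has {1,2,3,5} → only 4 remains.
(8,3) = 5: row 8 has {1,2,3,6,7,9}; col 3 has {1,2,3,4,6,8}; box has {1,2,3,6,9} → only 5 remains.
(9,1) = 7: row 9 has {1,2,3,4,5,6,8,9}; col 1 has {1,2,5}; box has {1,2,3,5,6,9} → only 7 remains.
(1,3) = 9: row 1 has {1,3,5,6,7,8}; col 3 has {1,2,3,4,5,6,8}; box has {1,5,6,7,8} → only 9 remains.
(2,1) = 3: row 2 has {1,2,4,5,6,7,8,9}; col 1 has {1,2,5,7}; box has {1,5,6,7,8,9} → only 3 remains.
(4,1) = 9: row 4 has {1,2,3,4,5,6,8}; col 1 has {1,2,3,5,7}; box has {1,2,3,4,5} → only 9 remains.
(4,3) = 7: row 4 has {1,2,3,4,5,6,8,9}; col 3 has {1,2,3,4,5,6,8,9}; box has {1,2,3,4,5,9} → only 7 remains.
(6,2) = 8: row 6 has {1,2,3,4,5,7,9}; col 2 has {1,3,5,6,7,9}; box has {1,2,3,4,5,7,9} → only 8 remains.
(8,2) = 4: row 8 has {1,2,3,5,6,7,9}; col 2 has {1,3,5,6,7,8,9}; box has {1,2,3,5,6,7,9} → only 4 remains.
(1,1) = 4: row 1 has {1,3,5,6,7,8,9}; col 1 has {1,2,3,5,7,9}; box has {1,3,5,6,7,8,9} → only 4 remains.
(1,2) = 2: row 1 has {1,3,4,5,6,7,8,9}; col 2 has {1,3,4,5,6,7,8,9}; box has {1,3,4,5,6,7,8,9} → only 2 remains.
(6,1) = 6: row 6 has {1,2,3,4,5,7,8,9}; col 1 has {1,2,3,4,5,7,9}; box has {1,2,3,4,5,7,8,9} → only 6 remains.

684193725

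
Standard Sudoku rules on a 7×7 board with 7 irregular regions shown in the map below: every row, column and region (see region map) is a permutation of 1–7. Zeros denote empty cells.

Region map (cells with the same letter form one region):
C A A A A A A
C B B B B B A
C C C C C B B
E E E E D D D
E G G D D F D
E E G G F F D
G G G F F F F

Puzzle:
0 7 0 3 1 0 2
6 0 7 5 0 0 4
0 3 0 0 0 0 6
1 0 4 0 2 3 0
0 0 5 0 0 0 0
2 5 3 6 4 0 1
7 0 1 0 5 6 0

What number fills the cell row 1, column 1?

4

row 1, column 3 = 6 (sole candidate).
row 1, column 6 = 5 (sole candidate).
row 2, column 5 = 3 (sole candidate).
row 3, column 3 = 2 (sole candidate).
row 3, column 5 = 7 (sole candidate).
row 4, column 2 = 6 (sole candidate).
row 4, column 4 = 7 (sole candidate).
row 4, column 7 = 5 (sole candidate).
row 5, column 1 = 3 (sole candidate).
row 5, column 4 = 4 (sole candidate).
row 5, column 5 = 6 (sole candidate).
row 5, column 7 = 7 (sole candidate).
row 6, column 6 = 7 (sole candidate).
row 7, column 4 = 2 (sole candidate).
row 7, column 7 = 3 (sole candidate).
row 1, column 1 = 4: row 1 has {1,2,3,5,6,7}; col 1 has {1,2,3,6,7}; region has {2,3,6,7} → only 4 remains.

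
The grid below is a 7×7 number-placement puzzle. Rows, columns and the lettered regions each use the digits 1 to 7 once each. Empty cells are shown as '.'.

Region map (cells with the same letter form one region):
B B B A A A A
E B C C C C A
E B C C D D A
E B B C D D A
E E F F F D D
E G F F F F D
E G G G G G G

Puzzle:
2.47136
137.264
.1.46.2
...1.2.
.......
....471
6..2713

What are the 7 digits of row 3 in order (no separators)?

row 1, column 2 = 5 (sole candidate).
row 2, column 4 = 5 (sole candidate).
row 3, column 3 = 3: row 3 has {1,2,4,6}; col 3 has {4,7}; region has {1,2,4,5,6,7} → only 3 remains.
row 3, column 6 = 5: row 3 has {1,2,3,4,6}; col 6 has {1,2,3,6,7}; region has {1,2,6} → only 5 remains.
row 4, column 3 = 6 (sole candidate).
row 4, column 5 = 3 (sole candidate).
row 4, column 7 = 5 (sole candidate).
row 5, column 5 = 5 (sole candidate).
row 5, column 6 = 4 (sole candidate).
row 5, column 7 = 7 (sole candidate).
row 6, column 2 = 6 (sole candidate).
row 6, column 3 = 2 (sole candidate).
row 6, column 4 = 3 (sole candidate).
row 7, column 2 = 4 (sole candidate).
row 7, column 3 = 5 (sole candidate).
row 3, column 1 = 7: row 3 has {1,2,3,4,5,6}; col 1 has {1,2,6}; region has {1,6} → only 7 remains.

7134652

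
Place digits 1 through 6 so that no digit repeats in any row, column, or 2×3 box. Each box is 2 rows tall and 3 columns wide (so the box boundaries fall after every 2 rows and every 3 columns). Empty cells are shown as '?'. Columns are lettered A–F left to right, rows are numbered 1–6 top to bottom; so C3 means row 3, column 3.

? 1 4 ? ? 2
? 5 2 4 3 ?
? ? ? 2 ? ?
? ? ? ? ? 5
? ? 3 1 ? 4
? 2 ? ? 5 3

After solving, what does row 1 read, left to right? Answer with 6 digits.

314562

E1 = 6: row 1 has {1,2,4}; col 5 has {3,5}; box has {2,3,4} → only 6 remains.
A2 = 6: row 2 has {2,3,4,5}; col 1 has {}; box has {1,2,4,5} → only 6 remains.
F2 = 1: row 2 has {2,3,4,5,6}; col 6 has {2,3,4,5}; box has {2,3,4,6} → only 1 remains.
F3 = 6: row 3 has {2}; col 6 has {1,2,3,4,5}; box has {2,5} → only 6 remains.
D4 = 3: row 4 has {5}; col 4 has {1,2,4}; box has {2,5,6} → only 3 remains.
A5 = 5: row 5 has {1,3,4}; col 1 has {6}; box has {2,3} → only 5 remains.
B5 = 6: row 5 has {1,3,4,5}; col 2 has {1,2,5}; box has {2,3,5} → only 6 remains.
E5 = 2: row 5 has {1,3,4,5,6}; col 5 has {3,5,6}; box has {1,3,4,5} → only 2 remains.
C6 = 1: row 6 has {2,3,5}; col 3 has {2,3,4}; box has {2,3,5,6} → only 1 remains.
D6 = 6: row 6 has {1,2,3,5}; col 4 has {1,2,3,4}; box has {1,2,3,4,5} → only 6 remains.
A1 = 3: row 1 has {1,2,4,6}; col 1 has {5,6}; box has {1,2,4,5,6} → only 3 remains.
D1 = 5: row 1 has {1,2,3,4,6}; col 4 has {1,2,3,4,6}; box has {1,2,3,4,6} → only 5 remains.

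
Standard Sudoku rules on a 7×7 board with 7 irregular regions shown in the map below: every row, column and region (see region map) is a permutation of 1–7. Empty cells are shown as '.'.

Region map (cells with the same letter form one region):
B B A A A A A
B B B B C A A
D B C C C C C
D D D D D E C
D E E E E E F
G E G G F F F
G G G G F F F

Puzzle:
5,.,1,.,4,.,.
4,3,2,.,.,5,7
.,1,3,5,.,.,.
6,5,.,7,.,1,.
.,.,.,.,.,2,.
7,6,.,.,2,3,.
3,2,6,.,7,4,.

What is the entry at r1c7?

r1c2 = 7 (sole candidate).
r1c6 = 6 (sole candidate).
r2c4 = 6 (sole candidate).
r2c5 = 1 (sole candidate).
r3c1 = 2 (sole candidate).
r3c5 = 6 (sole candidate).
r3c6 = 7 (sole candidate).
r3c7 = 4 (sole candidate).
r4c3 = 4 (sole candidate).
r4c5 = 3 (sole candidate).
r4c7 = 2 (sole candidate).
r5c1 = 1 (sole candidate).
r5c2 = 4 (sole candidate).
r5c4 = 3 (sole candidate).
r5c5 = 5 (sole candidate).
r5c7 = 6 (sole candidate).
r6c3 = 5 (sole candidate).
r6c7 = 1 (sole candidate).
r7c4 = 1 (sole candidate).
r7c7 = 5 (sole candidate).
r1c4 = 2 (sole candidate).
r1c7 = 3: row 1 has {1,2,4,5,6,7}; col 7 has {1,2,4,5,6,7}; region has {1,2,4,5,6,7} → only 3 remains.

3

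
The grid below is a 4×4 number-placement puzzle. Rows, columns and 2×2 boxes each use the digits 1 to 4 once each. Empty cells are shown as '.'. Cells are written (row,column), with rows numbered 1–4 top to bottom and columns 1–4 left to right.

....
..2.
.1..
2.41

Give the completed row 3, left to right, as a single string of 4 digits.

4132

(3,3) = 3: row 3 has {1}; col 3 has {2,4}; box has {1,4} → only 3 remains.
(3,4) = 2: row 3 has {1,3}; col 4 has {1}; box has {1,3,4} → only 2 remains.
(4,2) = 3 (sole candidate).
(1,3) = 1 (sole candidate).
(2,2) = 4 (sole candidate).
(2,4) = 3 (sole candidate).
(3,1) = 4: row 3 has {1,2,3}; col 1 has {2}; box has {1,2,3} → only 4 remains.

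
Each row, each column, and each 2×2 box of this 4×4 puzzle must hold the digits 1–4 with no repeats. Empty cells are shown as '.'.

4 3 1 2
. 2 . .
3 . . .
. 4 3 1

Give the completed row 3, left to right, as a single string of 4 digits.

3124

row 2, column 1 = 1: row 2 has {2}; col 1 has {3,4}; box has {2,3,4} → only 1 remains.
row 2, column 3 = 4: row 2 has {1,2}; col 3 has {1,3}; box has {1,2} → only 4 remains.
row 2, column 4 = 3: row 2 has {1,2,4}; col 4 has {1,2}; box has {1,2,4} → only 3 remains.
row 3, column 2 = 1: row 3 has {3}; col 2 has {2,3,4}; box has {3,4} → only 1 remains.
row 3, column 3 = 2: row 3 has {1,3}; col 3 has {1,3,4}; box has {1,3} → only 2 remains.
row 3, column 4 = 4: row 3 has {1,2,3}; col 4 has {1,2,3}; box has {1,2,3} → only 4 remains.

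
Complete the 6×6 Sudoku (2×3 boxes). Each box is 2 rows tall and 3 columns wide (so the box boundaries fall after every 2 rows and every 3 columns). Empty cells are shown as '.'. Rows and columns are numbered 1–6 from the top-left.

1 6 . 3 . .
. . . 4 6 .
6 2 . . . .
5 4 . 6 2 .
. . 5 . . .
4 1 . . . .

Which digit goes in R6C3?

R1C5 = 5: row 1 has {1,3,6}; col 5 has {2,6}; box has {3,4,6} → only 5 remains.
R1C6 = 2: row 1 has {1,3,5,6}; col 6 has {}; box has {3,4,5,6} → only 2 remains.
R2C6 = 1: row 2 has {4,6}; col 6 has {2}; box has {2,3,4,5,6} → only 1 remains.
R4C6 = 3: row 4 has {2,4,5,6}; col 6 has {1,2}; box has {2,6} → only 3 remains.
R5C2 = 3: row 5 has {5}; col 2 has {1,2,4,6}; box has {1,4,5} → only 3 remains.
R6C5 = 3: row 6 has {1,4}; col 5 has {2,5,6}; box has {} → only 3 remains.
R1C3 = 4: row 1 has {1,2,3,5,6}; col 3 has {5}; box has {1,6} → only 4 remains.
R2C2 = 5: row 2 has {1,4,6}; col 2 has {1,2,3,4,6}; box has {1,4,6} → only 5 remains.
R4C3 = 1: row 4 has {2,3,4,5,6}; col 3 has {4,5}; box has {2,4,5,6} → only 1 remains.
R5C1 = 2: row 5 has {3,5}; col 1 has {1,4,5,6}; box has {1,3,4,5} → only 2 remains.
R5C4 = 1: row 5 has {2,3,5}; col 4 has {3,4,6}; box has {3} → only 1 remains.
R5C5 = 4: row 5 has {1,2,3,5}; col 5 has {2,3,5,6}; box has {1,3} → only 4 remains.
R5C6 = 6: row 5 has {1,2,3,4,5}; col 6 has {1,2,3}; box has {1,3,4} → only 6 remains.
R6C3 = 6: row 6 has {1,3,4}; col 3 has {1,4,5}; box has {1,2,3,4,5} → only 6 remains.

6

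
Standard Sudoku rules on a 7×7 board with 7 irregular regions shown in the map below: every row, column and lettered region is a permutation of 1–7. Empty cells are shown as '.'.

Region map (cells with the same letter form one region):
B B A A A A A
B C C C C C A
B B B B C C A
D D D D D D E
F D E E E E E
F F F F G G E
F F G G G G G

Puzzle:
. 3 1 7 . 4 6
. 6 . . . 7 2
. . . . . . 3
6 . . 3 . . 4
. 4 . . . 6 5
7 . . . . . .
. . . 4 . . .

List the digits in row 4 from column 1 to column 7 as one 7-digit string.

6123754

R1C5 = 5: row 1 has {1,3,4,6,7}; col 5 has {}; region has {1,2,3,4,6,7} → only 5 remains.
R6C7 = 1: row 6 has {7}; col 7 has {2,3,4,5,6}; region has {4,5,6} → only 1 remains.
R7C7 = 7: row 7 has {4}; col 7 has {1,2,3,4,5,6}; region has {4} → only 7 remains.
R1C1 = 2: row 1 has {1,3,4,5,6,7}; col 1 has {6,7}; region has {3} → only 2 remains.
R5C4 = 2: row 5 has {4,5,6}; col 4 has {3,4,7}; region has {1,4,5,6} → only 2 remains.
R5C1 = 1: in row 5, 1 can only go here (every other open cell in that row sees a 1).
R6C3 = 4: in row 6, 4 can only go here (every other open cell in that row sees a 4).
R7C1 = 3: in column 1, 3 can only go here (every other open cell in that column sees a 3).
R6C6 = 3: in column 6, 3 can only go here (every other open cell in that column sees a 3).
R6C4 = 6: in region F, 6 can only go here (every other open cell in that region sees a 6).
R6C5 = 2: row 6 has {1,3,4,6,7}; col 5 has {5}; region has {3,4,7} → only 2 remains.
R6C2 = 5: row 6 has {1,2,3,4,6,7}; col 2 has {3,4,6}; region has {1,3,4,6,7} → only 5 remains.
R7C2 = 2: row 7 has {3,4,7}; col 2 has {3,4,5,6}; region has {1,3,4,5,6,7} → only 2 remains.
R3C6 = 2: in row 3, 2 can only go here (every other open cell in that row sees a 2).
R3C3 = 6: in row 3, 6 can only go here (every other open cell in that row sees a 6).
R7C3 = 5: row 7 has {2,3,4,7}; col 3 has {1,4,6}; region has {2,3,4,7} → only 5 remains.
R7C6 = 1: row 7 has {2,3,4,5,7}; col 6 has {2,3,4,6,7}; region has {2,3,4,5,7} → only 1 remains.
R2C3 = 3: row 2 has {2,6,7}; col 3 has {1,4,5,6}; region has {2,6,7} → only 3 remains.
R4C6 = 5: row 4 has {3,4,6}; col 6 has {1,2,3,4,6,7}; region has {3,4,6} → only 5 remains.
R5C3 = 7: row 5 has {1,2,4,5,6}; col 3 has {1,3,4,5,6}; region has {1,2,4,5,6} → only 7 remains.
R5C5 = 3: row 5 has {1,2,4,5,6,7}; col 5 has {2,5}; region has {1,2,4,5,6,7} → only 3 remains.
R7C5 = 6: row 7 has {1,2,3,4,5,7}; col 5 has {2,3,5}; region has {1,2,3,4,5,7} → only 6 remains.
R4C3 = 2: row 4 has {3,4,5,6}; col 3 has {1,3,4,5,6,7}; region has {3,4,5,6} → only 2 remains.
R3C2 = 7: in row 3, 7 can only go here (every other open cell in that row sees a 7).
R4C2 = 1: row 4 has {2,3,4,5,6}; col 2 has {2,3,4,5,6,7}; region has {2,3,4,5,6} → only 1 remains.
R4C5 = 7: row 4 has {1,2,3,4,5,6}; col 5 has {2,3,5,6}; region has {1,2,3,4,5,6} → only 7 remains.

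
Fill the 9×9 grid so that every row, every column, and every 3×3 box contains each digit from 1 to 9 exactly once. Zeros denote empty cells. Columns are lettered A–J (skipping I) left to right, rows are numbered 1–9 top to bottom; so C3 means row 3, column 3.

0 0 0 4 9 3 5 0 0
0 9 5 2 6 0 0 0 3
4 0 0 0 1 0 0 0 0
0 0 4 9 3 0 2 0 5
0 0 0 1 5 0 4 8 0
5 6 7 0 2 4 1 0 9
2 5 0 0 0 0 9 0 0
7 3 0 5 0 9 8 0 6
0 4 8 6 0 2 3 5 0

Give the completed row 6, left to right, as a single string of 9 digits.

G2 = 7 (sole candidate).
G3 = 6 (sole candidate).
B5 = 2 (sole candidate).
J5 = 7 (sole candidate).
D6 = 8: row 6 has {1,2,4,5,6,7,9}; col 4 has {1,2,4,5,6,9}; box has {1,2,3,4,5,9} → only 8 remains.
H6 = 3: row 6 has {1,2,4,5,6,7,8,9}; col 8 has {5,8}; box has {1,2,4,5,7,8,9} → only 3 remains.

567824139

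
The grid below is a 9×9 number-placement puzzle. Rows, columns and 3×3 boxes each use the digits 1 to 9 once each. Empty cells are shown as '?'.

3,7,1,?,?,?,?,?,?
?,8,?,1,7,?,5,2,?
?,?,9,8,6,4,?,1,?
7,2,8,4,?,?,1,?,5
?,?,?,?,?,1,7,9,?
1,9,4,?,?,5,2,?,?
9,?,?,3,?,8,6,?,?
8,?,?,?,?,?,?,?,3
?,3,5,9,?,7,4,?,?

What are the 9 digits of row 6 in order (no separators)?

194735268

r2c3 = 6: row 2 has {1,2,5,7,8}; col 3 has {1,4,5,8,9}; box has {1,3,7,8,9} → only 6 remains.
r3c2 = 5: row 3 has {1,4,6,8,9}; col 2 has {2,3,7,8,9}; box has {1,3,6,7,8,9} → only 5 remains.
r3c7 = 3: row 3 has {1,4,5,6,8,9}; col 7 has {1,2,4,5,6,7}; box has {1,2,5} → only 3 remains.
r3c9 = 7: row 3 has {1,3,4,5,6,8,9}; col 9 has {3,5}; box has {1,2,3,5} → only 7 remains.
r5c2 = 6: row 5 has {1,7,9}; col 2 has {2,3,5,7,8,9}; box has {1,2,4,7,8,9} → only 6 remains.
r5c3 = 3: row 5 has {1,6,7,9}; col 3 has {1,4,5,6,8,9}; box has {1,2,4,6,7,8,9} → only 3 remains.
r5c4 = 2: row 5 has {1,3,6,7,9}; col 4 has {1,3,4,8,9}; box has {1,4,5} → only 2 remains.
r5c5 = 8: row 5 has {1,2,3,6,7,9}; col 5 has {6,7}; box has {1,2,4,5} → only 8 remains.
r5c9 = 4: row 5 has {1,2,3,6,7,8,9}; col 9 has {3,5,7}; box has {1,2,5,7,9} → only 4 remains.
r6c5 = 3: row 6 has {1,2,4,5,9}; col 5 has {6,7,8}; box has {1,2,4,5,8} → only 3 remains.
r8c7 = 9: row 8 has {3,8}; col 7 has {1,2,3,4,5,6,7}; box has {3,4,6} → only 9 remains.
r9c8 = 8: row 9 has {3,4,5,7,9}; col 8 has {1,2,9}; box has {3,4,6,9} → only 8 remains.
r1c4 = 5: row 1 has {1,3,7}; col 4 has {1,2,3,4,8,9}; box has {1,4,6,7,8} → only 5 remains.
r1c7 = 8: row 1 has {1,3,5,7}; col 7 has {1,2,3,4,5,6,7,9}; box has {1,2,3,5,7} → only 8 remains.
r2c1 = 4: row 2 has {1,2,5,6,7,8}; col 1 has {1,3,7,8,9}; box has {1,3,5,6,7,8,9} → only 4 remains.
r2c9 = 9: row 2 has {1,2,4,5,6,7,8}; col 9 has {3,4,5,7}; box has {1,2,3,5,7,8} → only 9 remains.
r3c1 = 2: row 3 has {1,3,4,5,6,7,8,9}; col 1 has {1,3,4,7,8,9}; box has {1,3,4,5,6,7,8,9} → only 2 remains.
r4c5 = 9: row 4 has {1,2,4,5,7,8}; col 5 has {3,6,7,8}; box has {1,2,3,4,5,8} → only 9 remains.
r4c6 = 6: row 4 has {1,2,4,5,7,8,9}; col 6 has {1,4,5,7,8}; box has {1,2,3,4,5,8,9} → only 6 remains.
r4c8 = 3: row 4 has {1,2,4,5,6,7,8,9}; col 8 has {1,2,8,9}; box has {1,2,4,5,7,9} → only 3 remains.
r5c1 = 5: row 5 has {1,2,3,4,6,7,8,9}; col 1 has {1,2,3,4,7,8,9}; box has {1,2,3,4,6,7,8,9} → only 5 remains.
r6c4 = 7: row 6 has {1,2,3,4,5,9}; col 4 has {1,2,3,4,5,8,9}; box has {1,2,3,4,5,6,8,9} → only 7 remains.
r6c8 = 6: row 6 has {1,2,3,4,5,7,9}; col 8 has {1,2,3,8,9}; box has {1,2,3,4,5,7,9} → only 6 remains.
r6c9 = 8: row 6 has {1,2,3,4,5,6,7,9}; col 9 has {3,4,5,7,9}; box has {1,2,3,4,5,6,7,9} → only 8 remains.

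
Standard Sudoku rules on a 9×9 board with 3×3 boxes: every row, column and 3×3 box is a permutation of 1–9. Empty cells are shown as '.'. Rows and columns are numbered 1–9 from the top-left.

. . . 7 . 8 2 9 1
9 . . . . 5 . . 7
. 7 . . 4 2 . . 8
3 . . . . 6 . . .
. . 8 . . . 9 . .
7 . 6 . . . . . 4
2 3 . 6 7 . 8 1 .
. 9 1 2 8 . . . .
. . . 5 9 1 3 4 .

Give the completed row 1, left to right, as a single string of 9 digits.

r7c6 = 4: row 7 has {1,2,3,6,7,8}; col 6 has {1,2,5,6,8}; box has {1,2,5,6,7,8,9} → only 4 remains.
r8c6 = 3: row 8 has {1,2,8,9}; col 6 has {1,2,4,5,6,8}; box has {1,2,4,5,6,7,8,9} → only 3 remains.
r9c3 = 7: row 9 has {1,3,4,5,9}; col 3 has {1,6,8}; box has {1,2,3,9} → only 7 remains.
r5c6 = 7: row 5 has {8,9}; col 6 has {1,2,3,4,5,6,8}; box has {6} → only 7 remains.
r6c6 = 9: row 6 has {4,6,7}; col 6 has {1,2,3,4,5,6,7,8}; box has {6,7} → only 9 remains.
r7c3 = 5: row 7 has {1,2,3,4,6,7,8}; col 3 has {1,6,7,8}; box has {1,2,3,7,9} → only 5 remains.
r7c9 = 9: row 7 has {1,2,3,4,5,6,7,8}; col 9 has {1,4,7,8}; box has {1,3,4,8} → only 9 remains.
r3c3 = 3: row 3 has {2,4,7,8}; col 3 has {1,5,6,7,8}; box has {7,9} → only 3 remains.
r1c3 = 4: row 1 has {1,2,7,8,9}; col 3 has {1,3,5,6,7,8}; box has {3,7,9} → only 4 remains.
r2c3 = 2: row 2 has {5,7,9}; col 3 has {1,3,4,5,6,7,8}; box has {3,4,7,9} → only 2 remains.
r4c3 = 9: row 4 has {3,6}; col 3 has {1,2,3,4,5,6,7,8}; box has {3,6,7,8} → only 9 remains.
r1c5 = 3: in row 1, 3 can only go here (every other open cell in that row sees a 3).
r2c4 = 1: row 2 has {2,5,7,9}; col 4 has {2,5,6,7}; box has {2,3,4,5,7,8} → only 1 remains.
r2c5 = 6: row 2 has {1,2,5,7,9}; col 5 has {3,4,7,8,9}; box has {1,2,3,4,5,7,8} → only 6 remains.
r2c7 = 4: row 2 has {1,2,5,6,7,9}; col 7 has {2,3,8,9}; box has {1,2,7,8,9} → only 4 remains.
r2c8 = 3: row 2 has {1,2,4,5,6,7,9}; col 8 has {1,4,9}; box has {1,2,4,7,8,9} → only 3 remains.
r3c4 = 9: row 3 has {2,3,4,7,8}; col 4 has {1,2,5,6,7}; box has {1,2,3,4,5,6,7,8} → only 9 remains.
r2c2 = 8: row 2 has {1,2,3,4,5,6,7,9}; col 2 has {3,7,9}; box has {2,3,4,7,9} → only 8 remains.
r9c2 = 6: row 9 has {1,3,4,5,7,9}; col 2 has {3,7,8,9}; box has {1,2,3,5,7,9} → only 6 remains.
r9c9 = 2: row 9 has {1,3,4,5,6,7,9}; col 9 has {1,4,7,8,9}; box has {1,3,4,8,9} → only 2 remains.
r1c2 = 5: row 1 has {1,2,3,4,7,8,9}; col 2 has {3,6,7,8,9}; box has {2,3,4,7,8,9} → only 5 remains.
r4c9 = 5: row 4 has {3,6,9}; col 9 has {1,2,4,7,8,9}; box has {4,9} → only 5 remains.
r6c7 = 1: row 6 has {4,6,7,9}; col 7 has {2,3,4,8,9}; box has {4,5,9} → only 1 remains.
r8c1 = 4: row 8 has {1,2,3,8,9}; col 1 has {2,3,7,9}; box has {1,2,3,5,6,7,9} → only 4 remains.
r8c9 = 6: row 8 has {1,2,3,4,8,9}; col 9 has {1,2,4,5,7,8,9}; box has {1,2,3,4,8,9} → only 6 remains.
r9c1 = 8: row 9 has {1,2,3,4,5,6,7,9}; col 1 has {2,3,4,7,9}; box has {1,2,3,4,5,6,7,9} → only 8 remains.
r1c1 = 6: row 1 has {1,2,3,4,5,7,8,9}; col 1 has {2,3,4,7,8,9}; box has {2,3,4,5,7,8,9} → only 6 remains.

654738291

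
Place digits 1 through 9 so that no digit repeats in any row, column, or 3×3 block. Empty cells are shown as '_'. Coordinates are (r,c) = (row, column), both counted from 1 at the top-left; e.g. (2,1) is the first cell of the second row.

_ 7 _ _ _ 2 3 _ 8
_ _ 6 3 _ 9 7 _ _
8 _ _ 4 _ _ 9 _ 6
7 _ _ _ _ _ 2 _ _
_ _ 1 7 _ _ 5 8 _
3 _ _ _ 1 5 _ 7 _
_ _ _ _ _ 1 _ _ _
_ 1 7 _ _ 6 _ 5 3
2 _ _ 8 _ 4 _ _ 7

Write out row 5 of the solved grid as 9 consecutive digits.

621743589

(3,6) = 7 (sole candidate).
(5,6) = 3: row 5 has {1,5,7,8}; col 6 has {1,2,4,5,6,7,9}; box has {1,5,7} → only 3 remains.
(3,5) = 5 (sole candidate).
(4,6) = 8 (sole candidate).
(1,5) = 6 (sole candidate).
(2,5) = 8 (sole candidate).
(1,4) = 1 (sole candidate).
(1,8) = 4 (sole candidate).
(3,8) = 1 (hidden single in row 3).
(2,8) = 2 (sole candidate).
(2,9) = 5 (sole candidate).
(2,2) = 4 (sole candidate).
(2,1) = 1 (sole candidate).
(4,9) = 1 (hidden single in row 4).
(4,8) = 3 (hidden single in row 4).
(7,5) = 7 (hidden single in row 7).
(8,7) = 8 (hidden single in row 8).
(8,1) = 4 (hidden single in row 8).
(9,7) = 1 (hidden single in row 9).
(7,4) = 5 (hidden single in column 4).
(7,9) = 2 (hidden single in row 7).
(7,7) = 4 (hidden single in row 7).
(6,7) = 6 (sole candidate).
(1,1) = 5 (hidden single in column 1).
(1,3) = 9 (sole candidate).
(4,4) = 6 (hidden single in column 4).
(9,5) = 3 (hidden single in column 5).
(9,3) = 5 (sole candidate).
(4,3) = 4 (sole candidate).
(4,5) = 9 (sole candidate).
(6,4) = 2 (sole candidate).
(8,4) = 9 (sole candidate).
(8,5) = 2 (sole candidate).
(4,2) = 5 (sole candidate).
(5,5) = 4: row 5 has {1,3,5,7,8}; col 5 has {1,2,3,5,6,7,8,9}; box has {1,2,3,5,6,7,8,9} → only 4 remains.
(5,9) = 9: row 5 has {1,3,4,5,7,8}; col 9 has {1,2,3,5,6,7,8}; box has {1,2,3,5,6,7,8} → only 9 remains.
(6,3) = 8 (sole candidate).
(6,9) = 4 (sole candidate).
(7,3) = 3 (sole candidate).
(3,3) = 2 (sole candidate).
(5,1) = 6: row 5 has {1,3,4,5,7,8,9}; col 1 has {1,2,3,4,5,7,8}; box has {1,3,4,5,7,8} → only 6 remains.
(5,2) = 2: row 5 has {1,3,4,5,6,7,8,9}; col 2 has {1,4,5,7}; box has {1,3,4,5,6,7,8} → only 2 remains.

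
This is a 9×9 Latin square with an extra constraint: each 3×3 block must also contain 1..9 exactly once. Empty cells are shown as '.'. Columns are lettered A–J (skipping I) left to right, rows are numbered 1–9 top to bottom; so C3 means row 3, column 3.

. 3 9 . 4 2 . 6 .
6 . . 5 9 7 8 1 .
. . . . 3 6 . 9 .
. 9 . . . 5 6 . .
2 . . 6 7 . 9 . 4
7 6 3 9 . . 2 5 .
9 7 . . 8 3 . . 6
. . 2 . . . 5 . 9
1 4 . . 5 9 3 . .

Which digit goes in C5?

1

G1 = 7: row 1 has {2,3,4,6,9}; col 7 has {2,3,5,6,8,9}; box has {1,6,8,9} → only 7 remains.
J1 = 5: row 1 has {2,3,4,6,7,9}; col 9 has {4,6,9}; box has {1,6,7,8,9} → only 5 remains.
B2 = 2: row 2 has {1,5,6,7,8,9}; col 2 has {3,4,6,7,9}; box has {3,6,9} → only 2 remains.
C2 = 4: row 2 has {1,2,5,6,7,8,9}; col 3 has {2,3,9}; box has {2,3,6,9} → only 4 remains.
J2 = 3: row 2 has {1,2,4,5,6,7,8,9}; col 9 has {4,5,6,9}; box has {1,5,6,7,8,9} → only 3 remains.
G3 = 4: row 3 has {3,6,9}; col 7 has {2,3,5,6,7,8,9}; box has {1,3,5,6,7,8,9} → only 4 remains.
J3 = 2: row 3 has {3,4,6,9}; col 9 has {3,4,5,6,9}; box has {1,3,4,5,6,7,8,9} → only 2 remains.
E6 = 1: row 6 has {2,3,5,6,7,9}; col 5 has {3,4,5,7,8,9}; box has {5,6,7,9} → only 1 remains.
J6 = 8: row 6 has {1,2,3,5,6,7,9}; col 9 has {2,3,4,5,6,9}; box has {2,4,5,6,9} → only 8 remains.
C7 = 5: row 7 has {3,6,7,8,9}; col 3 has {2,3,4,9}; box has {1,2,4,7,9} → only 5 remains.
G7 = 1: row 7 has {3,5,6,7,8,9}; col 7 has {2,3,4,5,6,7,8,9}; box has {3,5,6,9} → only 1 remains.
B8 = 8: row 8 has {2,5,9}; col 2 has {2,3,4,6,7,9}; box has {1,2,4,5,7,9} → only 8 remains.
E8 = 6: row 8 has {2,5,8,9}; col 5 has {1,3,4,5,7,8,9}; box has {3,5,8,9} → only 6 remains.
C9 = 6: row 9 has {1,3,4,5,9}; col 3 has {2,3,4,5,9}; box has {1,2,4,5,7,8,9} → only 6 remains.
J9 = 7: row 9 has {1,3,4,5,6,9}; col 9 has {2,3,4,5,6,8,9}; box has {1,3,5,6,9} → only 7 remains.
A1 = 8: row 1 has {2,3,4,5,6,7,9}; col 1 has {1,2,6,7,9}; box has {2,3,4,6,9} → only 8 remains.
D1 = 1: row 1 has {2,3,4,5,6,7,8,9}; col 4 has {5,6,9}; box has {2,3,4,5,6,7,9} → only 1 remains.
A3 = 5: row 3 has {2,3,4,6,9}; col 1 has {1,2,6,7,8,9}; box has {2,3,4,6,8,9} → only 5 remains.
B3 = 1: row 3 has {2,3,4,5,6,9}; col 2 has {2,3,4,6,7,8,9}; box has {2,3,4,5,6,8,9} → only 1 remains.
C3 = 7: row 3 has {1,2,3,4,5,6,9}; col 3 has {2,3,4,5,6,9}; box has {1,2,3,4,5,6,8,9} → only 7 remains.
D3 = 8: row 3 has {1,2,3,4,5,6,7,9}; col 4 has {1,5,6,9}; box has {1,2,3,4,5,6,7,9} → only 8 remains.
A4 = 4: row 4 has {5,6,9}; col 1 has {1,2,5,6,7,8,9}; box has {2,3,6,7,9} → only 4 remains.
E4 = 2: row 4 has {4,5,6,9}; col 5 has {1,3,4,5,6,7,8,9}; box has {1,5,6,7,9} → only 2 remains.
J4 = 1: row 4 has {2,4,5,6,9}; col 9 has {2,3,4,5,6,7,8,9}; box has {2,4,5,6,8,9} → only 1 remains.
B5 = 5: row 5 has {2,4,6,7,9}; col 2 has {1,2,3,4,6,7,8,9}; box has {2,3,4,6,7,9} → only 5 remains.
F5 = 8: row 5 has {2,4,5,6,7,9}; col 6 has {2,3,5,6,7,9}; box has {1,2,5,6,7,9} → only 8 remains.
H5 = 3: row 5 has {2,4,5,6,7,8,9}; col 8 has {1,5,6,9}; box has {1,2,4,5,6,8,9} → only 3 remains.
F6 = 4: row 6 has {1,2,3,5,6,7,8,9}; col 6 has {2,3,5,6,7,8,9}; box has {1,2,5,6,7,8,9} → only 4 remains.
A8 = 3: row 8 has {2,5,6,8,9}; col 1 has {1,2,4,5,6,7,8,9}; box has {1,2,4,5,6,7,8,9} → only 3 remains.
F8 = 1: row 8 has {2,3,5,6,8,9}; col 6 has {2,3,4,5,6,7,8,9}; box has {3,5,6,8,9} → only 1 remains.
H8 = 4: row 8 has {1,2,3,5,6,8,9}; col 8 has {1,3,5,6,9}; box has {1,3,5,6,7,9} → only 4 remains.
D9 = 2: row 9 has {1,3,4,5,6,7,9}; col 4 has {1,5,6,8,9}; box has {1,3,5,6,8,9} → only 2 remains.
H9 = 8: row 9 has {1,2,3,4,5,6,7,9}; col 8 has {1,3,4,5,6,9}; box has {1,3,4,5,6,7,9} → only 8 remains.
C4 = 8: row 4 has {1,2,4,5,6,9}; col 3 has {2,3,4,5,6,7,9}; box has {2,3,4,5,6,7,9} → only 8 remains.
D4 = 3: row 4 has {1,2,4,5,6,8,9}; col 4 has {1,2,5,6,8,9}; box has {1,2,4,5,6,7,8,9} → only 3 remains.
H4 = 7: row 4 has {1,2,3,4,5,6,8,9}; col 8 has {1,3,4,5,6,8,9}; box has {1,2,3,4,5,6,8,9} → only 7 remains.
C5 = 1: row 5 has {2,3,4,5,6,7,8,9}; col 3 has {2,3,4,5,6,7,8,9}; box has {2,3,4,5,6,7,8,9} → only 1 remains.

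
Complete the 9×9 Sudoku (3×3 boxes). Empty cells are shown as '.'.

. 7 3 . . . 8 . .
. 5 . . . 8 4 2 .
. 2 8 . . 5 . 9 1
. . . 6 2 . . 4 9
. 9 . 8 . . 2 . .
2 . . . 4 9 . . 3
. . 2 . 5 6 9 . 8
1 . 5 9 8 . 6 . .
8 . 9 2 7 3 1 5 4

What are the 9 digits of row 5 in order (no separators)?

row 1, column 8 = 6: row 1 has {3,7,8}; col 8 has {2,4,5,9}; box has {1,2,4,8,9} → only 6 remains.
row 1, column 9 = 5: row 1 has {3,6,7,8}; col 9 has {1,3,4,8,9}; box has {1,2,4,6,8,9} → only 5 remains.
row 2, column 9 = 7: row 2 has {2,4,5,8}; col 9 has {1,3,4,5,8,9}; box has {1,2,4,5,6,8,9} → only 7 remains.
row 3, column 7 = 3: row 3 has {1,2,5,8,9}; col 7 has {1,2,4,6,8,9}; box has {1,2,4,5,6,7,8,9} → only 3 remains.
row 5, column 9 = 6: row 5 has {2,8,9}; col 9 has {1,3,4,5,7,8,9}; box has {2,3,4,9} → only 6 remains.
row 8, column 6 = 4: row 8 has {1,5,6,8,9}; col 6 has {3,5,6,8,9}; box has {2,3,5,6,7,8,9} → only 4 remains.
row 8, column 9 = 2: row 8 has {1,4,5,6,8,9}; col 9 has {1,3,4,5,6,7,8,9}; box has {1,4,5,6,8,9} → only 2 remains.
row 9, column 2 = 6: row 9 has {1,2,3,4,5,7,8,9}; col 2 has {2,5,7,9}; box has {1,2,5,8,9} → only 6 remains.
row 3, column 5 = 6: row 3 has {1,2,3,5,8,9}; col 5 has {2,4,5,7,8}; box has {5,8} → only 6 remains.
row 7, column 4 = 1: row 7 has {2,5,6,8,9}; col 4 has {2,6,8,9}; box has {2,3,4,5,6,7,8,9} → only 1 remains.
row 8, column 2 = 3: row 8 has {1,2,4,5,6,8,9}; col 2 has {2,5,6,7,9}; box has {1,2,5,6,8,9} → only 3 remains.
row 8, column 8 = 7: row 8 has {1,2,3,4,5,6,8,9}; col 8 has {2,4,5,6,9}; box has {1,2,4,5,6,8,9} → only 7 remains.
row 1, column 4 = 4: row 1 has {3,5,6,7,8}; col 4 has {1,2,6,8,9}; box has {5,6,8} → only 4 remains.
row 2, column 4 = 3: row 2 has {2,4,5,7,8}; col 4 has {1,2,4,6,8,9}; box has {4,5,6,8} → only 3 remains.
row 3, column 1 = 4: row 3 has {1,2,3,5,6,8,9}; col 1 has {1,2,8}; box has {2,3,5,7,8} → only 4 remains.
row 3, column 4 = 7: row 3 has {1,2,3,4,5,6,8,9}; col 4 has {1,2,3,4,6,8,9}; box has {3,4,5,6,8} → only 7 remains.
row 5, column 8 = 1: row 5 has {2,6,8,9}; col 8 has {2,4,5,6,7,9}; box has {2,3,4,6,9} → only 1 remains.
row 6, column 4 = 5: row 6 has {2,3,4,9}; col 4 has {1,2,3,4,6,7,8,9}; box has {2,4,6,8,9} → only 5 remains.
row 6, column 7 = 7: row 6 has {2,3,4,5,9}; col 7 has {1,2,3,4,6,8,9}; box has {1,2,3,4,6,9} → only 7 remains.
row 6, column 8 = 8: row 6 has {2,3,4,5,7,9}; col 8 has {1,2,4,5,6,7,9}; box has {1,2,3,4,6,7,9} → only 8 remains.
row 7, column 1 = 7: row 7 has {1,2,5,6,8,9}; col 1 has {1,2,4,8}; box has {1,2,3,5,6,8,9} → only 7 remains.
row 7, column 2 = 4: row 7 has {1,2,5,6,7,8,9}; col 2 has {2,3,5,6,7,9}; box has {1,2,3,5,6,7,8,9} → only 4 remains.
row 7, column 8 = 3: row 7 has {1,2,4,5,6,7,8,9}; col 8 has {1,2,4,5,6,7,8,9}; box has {1,2,4,5,6,7,8,9} → only 3 remains.
row 1, column 1 = 9: row 1 has {3,4,5,6,7,8}; col 1 has {1,2,4,7,8}; box has {2,3,4,5,7,8} → only 9 remains.
row 1, column 5 = 1: row 1 has {3,4,5,6,7,8,9}; col 5 has {2,4,5,6,7,8}; box has {3,4,5,6,7,8} → only 1 remains.
row 1, column 6 = 2: row 1 has {1,3,4,5,6,7,8,9}; col 6 has {3,4,5,6,8,9}; box has {1,3,4,5,6,7,8} → only 2 remains.
row 2, column 1 = 6: row 2 has {2,3,4,5,7,8}; col 1 has {1,2,4,7,8,9}; box has {2,3,4,5,7,8,9} → only 6 remains.
row 2, column 3 = 1: row 2 has {2,3,4,5,6,7,8}; col 3 has {2,3,5,8,9}; box has {2,3,4,5,6,7,8,9} → only 1 remains.
row 2, column 5 = 9: row 2 has {1,2,3,4,5,6,7,8}; col 5 has {1,2,4,5,6,7,8}; box has {1,2,3,4,5,6,7,8} → only 9 remains.
row 4, column 3 = 7: row 4 has {2,4,6,9}; col 3 has {1,2,3,5,8,9}; box has {2,9} → only 7 remains.
row 4, column 6 = 1: row 4 has {2,4,6,7,9}; col 6 has {2,3,4,5,6,8,9}; box has {2,4,5,6,8,9} → only 1 remains.
row 4, column 7 = 5: row 4 has {1,2,4,6,7,9}; col 7 has {1,2,3,4,6,7,8,9}; box has {1,2,3,4,6,7,8,9} → only 5 remains.
row 5, column 3 = 4: row 5 has {1,2,6,8,9}; col 3 has {1,2,3,5,7,8,9}; box has {2,7,9} → only 4 remains.
row 5, column 5 = 3: row 5 has {1,2,4,6,8,9}; col 5 has {1,2,4,5,6,7,8,9}; box has {1,2,4,5,6,8,9} → only 3 remains.
row 5, column 6 = 7: row 5 has {1,2,3,4,6,8,9}; col 6 has {1,2,3,4,5,6,8,9}; box has {1,2,3,4,5,6,8,9} → only 7 remains.
row 6, column 2 = 1: row 6 has {2,3,4,5,7,8,9}; col 2 has {2,3,4,5,6,7,9}; box has {2,4,7,9} → only 1 remains.
row 6, column 3 = 6: row 6 has {1,2,3,4,5,7,8,9}; col 3 has {1,2,3,4,5,7,8,9}; box has {1,2,4,7,9} → only 6 remains.
row 4, column 1 = 3: row 4 has {1,2,4,5,6,7,9}; col 1 has {1,2,4,6,7,8,9}; box has {1,2,4,6,7,9} → only 3 remains.
row 4, column 2 = 8: row 4 has {1,2,3,4,5,6,7,9}; col 2 has {1,2,3,4,5,6,7,9}; box has {1,2,3,4,6,7,9} → only 8 remains.
row 5, column 1 = 5: row 5 has {1,2,3,4,6,7,8,9}; col 1 has {1,2,3,4,6,7,8,9}; box has {1,2,3,4,6,7,8,9} → only 5 remains.

594837216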